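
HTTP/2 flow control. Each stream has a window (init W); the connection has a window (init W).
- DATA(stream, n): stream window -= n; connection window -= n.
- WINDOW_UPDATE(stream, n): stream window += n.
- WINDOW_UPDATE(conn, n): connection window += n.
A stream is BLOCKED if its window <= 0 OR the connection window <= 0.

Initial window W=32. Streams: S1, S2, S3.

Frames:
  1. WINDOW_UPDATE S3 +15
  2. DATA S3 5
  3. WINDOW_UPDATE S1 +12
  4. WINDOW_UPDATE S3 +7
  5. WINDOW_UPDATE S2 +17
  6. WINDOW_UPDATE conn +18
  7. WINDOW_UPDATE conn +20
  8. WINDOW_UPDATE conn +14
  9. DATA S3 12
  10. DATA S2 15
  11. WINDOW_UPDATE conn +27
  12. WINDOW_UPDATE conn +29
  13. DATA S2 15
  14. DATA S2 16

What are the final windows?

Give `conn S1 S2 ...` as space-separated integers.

Answer: 77 44 3 37

Derivation:
Op 1: conn=32 S1=32 S2=32 S3=47 blocked=[]
Op 2: conn=27 S1=32 S2=32 S3=42 blocked=[]
Op 3: conn=27 S1=44 S2=32 S3=42 blocked=[]
Op 4: conn=27 S1=44 S2=32 S3=49 blocked=[]
Op 5: conn=27 S1=44 S2=49 S3=49 blocked=[]
Op 6: conn=45 S1=44 S2=49 S3=49 blocked=[]
Op 7: conn=65 S1=44 S2=49 S3=49 blocked=[]
Op 8: conn=79 S1=44 S2=49 S3=49 blocked=[]
Op 9: conn=67 S1=44 S2=49 S3=37 blocked=[]
Op 10: conn=52 S1=44 S2=34 S3=37 blocked=[]
Op 11: conn=79 S1=44 S2=34 S3=37 blocked=[]
Op 12: conn=108 S1=44 S2=34 S3=37 blocked=[]
Op 13: conn=93 S1=44 S2=19 S3=37 blocked=[]
Op 14: conn=77 S1=44 S2=3 S3=37 blocked=[]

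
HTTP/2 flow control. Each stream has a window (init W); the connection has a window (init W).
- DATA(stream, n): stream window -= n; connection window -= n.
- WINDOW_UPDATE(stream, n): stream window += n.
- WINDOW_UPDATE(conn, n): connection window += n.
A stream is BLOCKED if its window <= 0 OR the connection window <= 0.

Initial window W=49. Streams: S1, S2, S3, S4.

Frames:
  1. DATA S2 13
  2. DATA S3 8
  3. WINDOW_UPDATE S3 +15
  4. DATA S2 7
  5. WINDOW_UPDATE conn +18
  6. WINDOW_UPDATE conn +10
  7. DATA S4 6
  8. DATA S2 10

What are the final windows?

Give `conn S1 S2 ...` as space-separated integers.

Op 1: conn=36 S1=49 S2=36 S3=49 S4=49 blocked=[]
Op 2: conn=28 S1=49 S2=36 S3=41 S4=49 blocked=[]
Op 3: conn=28 S1=49 S2=36 S3=56 S4=49 blocked=[]
Op 4: conn=21 S1=49 S2=29 S3=56 S4=49 blocked=[]
Op 5: conn=39 S1=49 S2=29 S3=56 S4=49 blocked=[]
Op 6: conn=49 S1=49 S2=29 S3=56 S4=49 blocked=[]
Op 7: conn=43 S1=49 S2=29 S3=56 S4=43 blocked=[]
Op 8: conn=33 S1=49 S2=19 S3=56 S4=43 blocked=[]

Answer: 33 49 19 56 43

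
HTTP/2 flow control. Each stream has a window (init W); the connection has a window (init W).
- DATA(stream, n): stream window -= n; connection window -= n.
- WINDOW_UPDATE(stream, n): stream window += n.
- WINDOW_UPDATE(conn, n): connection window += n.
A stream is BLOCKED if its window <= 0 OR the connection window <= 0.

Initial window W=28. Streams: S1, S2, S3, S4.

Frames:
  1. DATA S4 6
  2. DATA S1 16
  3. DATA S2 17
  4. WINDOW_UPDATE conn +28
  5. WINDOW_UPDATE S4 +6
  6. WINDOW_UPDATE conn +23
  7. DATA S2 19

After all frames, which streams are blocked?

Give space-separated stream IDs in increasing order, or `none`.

Op 1: conn=22 S1=28 S2=28 S3=28 S4=22 blocked=[]
Op 2: conn=6 S1=12 S2=28 S3=28 S4=22 blocked=[]
Op 3: conn=-11 S1=12 S2=11 S3=28 S4=22 blocked=[1, 2, 3, 4]
Op 4: conn=17 S1=12 S2=11 S3=28 S4=22 blocked=[]
Op 5: conn=17 S1=12 S2=11 S3=28 S4=28 blocked=[]
Op 6: conn=40 S1=12 S2=11 S3=28 S4=28 blocked=[]
Op 7: conn=21 S1=12 S2=-8 S3=28 S4=28 blocked=[2]

Answer: S2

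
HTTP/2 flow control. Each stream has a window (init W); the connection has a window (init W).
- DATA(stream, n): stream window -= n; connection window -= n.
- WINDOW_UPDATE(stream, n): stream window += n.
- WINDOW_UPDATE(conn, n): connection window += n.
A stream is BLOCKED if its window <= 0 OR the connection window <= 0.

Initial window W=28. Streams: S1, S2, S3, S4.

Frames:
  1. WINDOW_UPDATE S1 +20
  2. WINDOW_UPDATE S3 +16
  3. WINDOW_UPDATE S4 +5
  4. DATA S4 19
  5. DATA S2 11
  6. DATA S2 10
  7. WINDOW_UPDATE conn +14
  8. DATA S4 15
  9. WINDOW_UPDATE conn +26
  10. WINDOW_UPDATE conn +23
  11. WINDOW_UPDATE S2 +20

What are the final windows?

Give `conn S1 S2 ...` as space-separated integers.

Answer: 36 48 27 44 -1

Derivation:
Op 1: conn=28 S1=48 S2=28 S3=28 S4=28 blocked=[]
Op 2: conn=28 S1=48 S2=28 S3=44 S4=28 blocked=[]
Op 3: conn=28 S1=48 S2=28 S3=44 S4=33 blocked=[]
Op 4: conn=9 S1=48 S2=28 S3=44 S4=14 blocked=[]
Op 5: conn=-2 S1=48 S2=17 S3=44 S4=14 blocked=[1, 2, 3, 4]
Op 6: conn=-12 S1=48 S2=7 S3=44 S4=14 blocked=[1, 2, 3, 4]
Op 7: conn=2 S1=48 S2=7 S3=44 S4=14 blocked=[]
Op 8: conn=-13 S1=48 S2=7 S3=44 S4=-1 blocked=[1, 2, 3, 4]
Op 9: conn=13 S1=48 S2=7 S3=44 S4=-1 blocked=[4]
Op 10: conn=36 S1=48 S2=7 S3=44 S4=-1 blocked=[4]
Op 11: conn=36 S1=48 S2=27 S3=44 S4=-1 blocked=[4]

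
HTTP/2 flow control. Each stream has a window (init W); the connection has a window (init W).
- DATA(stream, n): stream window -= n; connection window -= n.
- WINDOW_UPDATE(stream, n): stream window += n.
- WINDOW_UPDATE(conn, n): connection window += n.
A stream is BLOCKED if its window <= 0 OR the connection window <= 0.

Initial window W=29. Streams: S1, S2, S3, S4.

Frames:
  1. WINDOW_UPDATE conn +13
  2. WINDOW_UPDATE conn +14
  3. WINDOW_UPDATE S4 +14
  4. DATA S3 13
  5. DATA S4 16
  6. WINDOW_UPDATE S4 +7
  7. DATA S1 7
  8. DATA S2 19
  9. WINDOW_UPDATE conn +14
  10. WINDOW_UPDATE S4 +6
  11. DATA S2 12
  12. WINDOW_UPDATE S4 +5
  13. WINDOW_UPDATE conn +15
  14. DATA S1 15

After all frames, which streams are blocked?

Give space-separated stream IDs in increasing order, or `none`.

Answer: S2

Derivation:
Op 1: conn=42 S1=29 S2=29 S3=29 S4=29 blocked=[]
Op 2: conn=56 S1=29 S2=29 S3=29 S4=29 blocked=[]
Op 3: conn=56 S1=29 S2=29 S3=29 S4=43 blocked=[]
Op 4: conn=43 S1=29 S2=29 S3=16 S4=43 blocked=[]
Op 5: conn=27 S1=29 S2=29 S3=16 S4=27 blocked=[]
Op 6: conn=27 S1=29 S2=29 S3=16 S4=34 blocked=[]
Op 7: conn=20 S1=22 S2=29 S3=16 S4=34 blocked=[]
Op 8: conn=1 S1=22 S2=10 S3=16 S4=34 blocked=[]
Op 9: conn=15 S1=22 S2=10 S3=16 S4=34 blocked=[]
Op 10: conn=15 S1=22 S2=10 S3=16 S4=40 blocked=[]
Op 11: conn=3 S1=22 S2=-2 S3=16 S4=40 blocked=[2]
Op 12: conn=3 S1=22 S2=-2 S3=16 S4=45 blocked=[2]
Op 13: conn=18 S1=22 S2=-2 S3=16 S4=45 blocked=[2]
Op 14: conn=3 S1=7 S2=-2 S3=16 S4=45 blocked=[2]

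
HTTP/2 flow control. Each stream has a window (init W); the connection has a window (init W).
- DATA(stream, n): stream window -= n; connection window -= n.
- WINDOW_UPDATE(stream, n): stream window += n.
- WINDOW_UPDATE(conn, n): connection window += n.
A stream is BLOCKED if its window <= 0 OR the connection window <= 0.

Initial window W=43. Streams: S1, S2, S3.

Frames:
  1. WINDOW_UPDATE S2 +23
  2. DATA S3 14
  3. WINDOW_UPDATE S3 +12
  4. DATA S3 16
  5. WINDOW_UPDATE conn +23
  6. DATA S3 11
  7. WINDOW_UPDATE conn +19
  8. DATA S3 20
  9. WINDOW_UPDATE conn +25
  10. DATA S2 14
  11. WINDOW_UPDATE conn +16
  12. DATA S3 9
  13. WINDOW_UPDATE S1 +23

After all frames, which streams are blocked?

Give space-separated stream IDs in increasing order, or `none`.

Op 1: conn=43 S1=43 S2=66 S3=43 blocked=[]
Op 2: conn=29 S1=43 S2=66 S3=29 blocked=[]
Op 3: conn=29 S1=43 S2=66 S3=41 blocked=[]
Op 4: conn=13 S1=43 S2=66 S3=25 blocked=[]
Op 5: conn=36 S1=43 S2=66 S3=25 blocked=[]
Op 6: conn=25 S1=43 S2=66 S3=14 blocked=[]
Op 7: conn=44 S1=43 S2=66 S3=14 blocked=[]
Op 8: conn=24 S1=43 S2=66 S3=-6 blocked=[3]
Op 9: conn=49 S1=43 S2=66 S3=-6 blocked=[3]
Op 10: conn=35 S1=43 S2=52 S3=-6 blocked=[3]
Op 11: conn=51 S1=43 S2=52 S3=-6 blocked=[3]
Op 12: conn=42 S1=43 S2=52 S3=-15 blocked=[3]
Op 13: conn=42 S1=66 S2=52 S3=-15 blocked=[3]

Answer: S3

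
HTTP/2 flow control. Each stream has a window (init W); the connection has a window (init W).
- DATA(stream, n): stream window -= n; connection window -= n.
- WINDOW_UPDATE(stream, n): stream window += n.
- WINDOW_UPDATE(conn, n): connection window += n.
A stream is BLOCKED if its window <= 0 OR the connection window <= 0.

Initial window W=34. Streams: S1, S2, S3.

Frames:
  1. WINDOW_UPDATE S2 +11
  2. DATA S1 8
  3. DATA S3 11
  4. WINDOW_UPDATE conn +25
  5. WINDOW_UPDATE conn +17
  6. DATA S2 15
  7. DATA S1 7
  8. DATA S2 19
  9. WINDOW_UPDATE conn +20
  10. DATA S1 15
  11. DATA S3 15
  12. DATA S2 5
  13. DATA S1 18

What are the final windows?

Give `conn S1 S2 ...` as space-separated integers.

Op 1: conn=34 S1=34 S2=45 S3=34 blocked=[]
Op 2: conn=26 S1=26 S2=45 S3=34 blocked=[]
Op 3: conn=15 S1=26 S2=45 S3=23 blocked=[]
Op 4: conn=40 S1=26 S2=45 S3=23 blocked=[]
Op 5: conn=57 S1=26 S2=45 S3=23 blocked=[]
Op 6: conn=42 S1=26 S2=30 S3=23 blocked=[]
Op 7: conn=35 S1=19 S2=30 S3=23 blocked=[]
Op 8: conn=16 S1=19 S2=11 S3=23 blocked=[]
Op 9: conn=36 S1=19 S2=11 S3=23 blocked=[]
Op 10: conn=21 S1=4 S2=11 S3=23 blocked=[]
Op 11: conn=6 S1=4 S2=11 S3=8 blocked=[]
Op 12: conn=1 S1=4 S2=6 S3=8 blocked=[]
Op 13: conn=-17 S1=-14 S2=6 S3=8 blocked=[1, 2, 3]

Answer: -17 -14 6 8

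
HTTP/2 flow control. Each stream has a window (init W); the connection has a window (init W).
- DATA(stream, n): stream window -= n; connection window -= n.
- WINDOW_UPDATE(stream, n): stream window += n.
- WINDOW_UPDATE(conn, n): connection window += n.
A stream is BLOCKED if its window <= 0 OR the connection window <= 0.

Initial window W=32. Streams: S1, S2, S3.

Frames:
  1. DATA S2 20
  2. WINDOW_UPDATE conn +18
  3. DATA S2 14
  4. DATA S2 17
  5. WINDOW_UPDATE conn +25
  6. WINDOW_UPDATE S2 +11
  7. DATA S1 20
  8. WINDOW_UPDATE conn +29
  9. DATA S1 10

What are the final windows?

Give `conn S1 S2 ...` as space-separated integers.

Answer: 23 2 -8 32

Derivation:
Op 1: conn=12 S1=32 S2=12 S3=32 blocked=[]
Op 2: conn=30 S1=32 S2=12 S3=32 blocked=[]
Op 3: conn=16 S1=32 S2=-2 S3=32 blocked=[2]
Op 4: conn=-1 S1=32 S2=-19 S3=32 blocked=[1, 2, 3]
Op 5: conn=24 S1=32 S2=-19 S3=32 blocked=[2]
Op 6: conn=24 S1=32 S2=-8 S3=32 blocked=[2]
Op 7: conn=4 S1=12 S2=-8 S3=32 blocked=[2]
Op 8: conn=33 S1=12 S2=-8 S3=32 blocked=[2]
Op 9: conn=23 S1=2 S2=-8 S3=32 blocked=[2]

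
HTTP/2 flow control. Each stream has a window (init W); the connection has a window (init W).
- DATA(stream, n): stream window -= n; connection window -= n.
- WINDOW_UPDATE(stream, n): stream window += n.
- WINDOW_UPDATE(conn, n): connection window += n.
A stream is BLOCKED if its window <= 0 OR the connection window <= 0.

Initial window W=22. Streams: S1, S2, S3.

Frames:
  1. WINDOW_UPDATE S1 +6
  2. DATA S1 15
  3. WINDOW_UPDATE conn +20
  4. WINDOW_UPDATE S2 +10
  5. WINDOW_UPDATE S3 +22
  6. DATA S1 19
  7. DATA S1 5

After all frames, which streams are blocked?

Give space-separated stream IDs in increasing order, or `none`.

Answer: S1

Derivation:
Op 1: conn=22 S1=28 S2=22 S3=22 blocked=[]
Op 2: conn=7 S1=13 S2=22 S3=22 blocked=[]
Op 3: conn=27 S1=13 S2=22 S3=22 blocked=[]
Op 4: conn=27 S1=13 S2=32 S3=22 blocked=[]
Op 5: conn=27 S1=13 S2=32 S3=44 blocked=[]
Op 6: conn=8 S1=-6 S2=32 S3=44 blocked=[1]
Op 7: conn=3 S1=-11 S2=32 S3=44 blocked=[1]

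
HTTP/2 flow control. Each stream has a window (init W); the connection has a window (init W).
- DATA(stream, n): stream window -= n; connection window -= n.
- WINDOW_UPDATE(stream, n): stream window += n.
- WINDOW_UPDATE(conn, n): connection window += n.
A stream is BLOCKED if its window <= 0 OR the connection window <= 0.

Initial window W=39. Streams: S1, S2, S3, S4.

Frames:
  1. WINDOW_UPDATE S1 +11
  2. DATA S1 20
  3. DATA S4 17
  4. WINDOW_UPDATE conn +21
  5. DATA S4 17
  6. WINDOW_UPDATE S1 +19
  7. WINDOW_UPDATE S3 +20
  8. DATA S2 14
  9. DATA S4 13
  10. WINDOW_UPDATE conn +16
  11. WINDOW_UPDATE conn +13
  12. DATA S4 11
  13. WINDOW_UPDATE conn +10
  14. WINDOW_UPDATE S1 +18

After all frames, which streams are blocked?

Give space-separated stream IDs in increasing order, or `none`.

Answer: S4

Derivation:
Op 1: conn=39 S1=50 S2=39 S3=39 S4=39 blocked=[]
Op 2: conn=19 S1=30 S2=39 S3=39 S4=39 blocked=[]
Op 3: conn=2 S1=30 S2=39 S3=39 S4=22 blocked=[]
Op 4: conn=23 S1=30 S2=39 S3=39 S4=22 blocked=[]
Op 5: conn=6 S1=30 S2=39 S3=39 S4=5 blocked=[]
Op 6: conn=6 S1=49 S2=39 S3=39 S4=5 blocked=[]
Op 7: conn=6 S1=49 S2=39 S3=59 S4=5 blocked=[]
Op 8: conn=-8 S1=49 S2=25 S3=59 S4=5 blocked=[1, 2, 3, 4]
Op 9: conn=-21 S1=49 S2=25 S3=59 S4=-8 blocked=[1, 2, 3, 4]
Op 10: conn=-5 S1=49 S2=25 S3=59 S4=-8 blocked=[1, 2, 3, 4]
Op 11: conn=8 S1=49 S2=25 S3=59 S4=-8 blocked=[4]
Op 12: conn=-3 S1=49 S2=25 S3=59 S4=-19 blocked=[1, 2, 3, 4]
Op 13: conn=7 S1=49 S2=25 S3=59 S4=-19 blocked=[4]
Op 14: conn=7 S1=67 S2=25 S3=59 S4=-19 blocked=[4]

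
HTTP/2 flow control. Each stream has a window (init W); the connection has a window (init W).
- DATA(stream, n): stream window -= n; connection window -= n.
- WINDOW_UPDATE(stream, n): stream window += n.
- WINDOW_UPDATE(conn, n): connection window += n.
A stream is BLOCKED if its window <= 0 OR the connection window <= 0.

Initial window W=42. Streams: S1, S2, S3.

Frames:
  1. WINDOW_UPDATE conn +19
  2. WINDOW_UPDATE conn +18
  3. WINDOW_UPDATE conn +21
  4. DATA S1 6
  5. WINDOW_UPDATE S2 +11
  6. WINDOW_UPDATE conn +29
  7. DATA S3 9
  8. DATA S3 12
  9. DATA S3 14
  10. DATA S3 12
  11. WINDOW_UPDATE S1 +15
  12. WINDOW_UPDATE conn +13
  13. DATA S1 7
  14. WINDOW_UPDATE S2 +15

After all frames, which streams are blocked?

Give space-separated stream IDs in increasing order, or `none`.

Op 1: conn=61 S1=42 S2=42 S3=42 blocked=[]
Op 2: conn=79 S1=42 S2=42 S3=42 blocked=[]
Op 3: conn=100 S1=42 S2=42 S3=42 blocked=[]
Op 4: conn=94 S1=36 S2=42 S3=42 blocked=[]
Op 5: conn=94 S1=36 S2=53 S3=42 blocked=[]
Op 6: conn=123 S1=36 S2=53 S3=42 blocked=[]
Op 7: conn=114 S1=36 S2=53 S3=33 blocked=[]
Op 8: conn=102 S1=36 S2=53 S3=21 blocked=[]
Op 9: conn=88 S1=36 S2=53 S3=7 blocked=[]
Op 10: conn=76 S1=36 S2=53 S3=-5 blocked=[3]
Op 11: conn=76 S1=51 S2=53 S3=-5 blocked=[3]
Op 12: conn=89 S1=51 S2=53 S3=-5 blocked=[3]
Op 13: conn=82 S1=44 S2=53 S3=-5 blocked=[3]
Op 14: conn=82 S1=44 S2=68 S3=-5 blocked=[3]

Answer: S3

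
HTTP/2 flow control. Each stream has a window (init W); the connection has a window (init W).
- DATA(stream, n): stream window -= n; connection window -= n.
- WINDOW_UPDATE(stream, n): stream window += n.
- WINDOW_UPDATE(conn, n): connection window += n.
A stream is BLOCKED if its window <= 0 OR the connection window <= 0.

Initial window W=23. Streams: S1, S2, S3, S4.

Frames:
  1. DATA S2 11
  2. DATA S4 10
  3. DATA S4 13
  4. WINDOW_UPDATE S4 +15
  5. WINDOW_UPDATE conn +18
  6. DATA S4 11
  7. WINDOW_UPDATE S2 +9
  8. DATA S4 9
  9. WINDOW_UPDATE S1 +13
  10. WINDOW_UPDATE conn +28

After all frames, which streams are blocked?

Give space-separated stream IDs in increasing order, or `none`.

Op 1: conn=12 S1=23 S2=12 S3=23 S4=23 blocked=[]
Op 2: conn=2 S1=23 S2=12 S3=23 S4=13 blocked=[]
Op 3: conn=-11 S1=23 S2=12 S3=23 S4=0 blocked=[1, 2, 3, 4]
Op 4: conn=-11 S1=23 S2=12 S3=23 S4=15 blocked=[1, 2, 3, 4]
Op 5: conn=7 S1=23 S2=12 S3=23 S4=15 blocked=[]
Op 6: conn=-4 S1=23 S2=12 S3=23 S4=4 blocked=[1, 2, 3, 4]
Op 7: conn=-4 S1=23 S2=21 S3=23 S4=4 blocked=[1, 2, 3, 4]
Op 8: conn=-13 S1=23 S2=21 S3=23 S4=-5 blocked=[1, 2, 3, 4]
Op 9: conn=-13 S1=36 S2=21 S3=23 S4=-5 blocked=[1, 2, 3, 4]
Op 10: conn=15 S1=36 S2=21 S3=23 S4=-5 blocked=[4]

Answer: S4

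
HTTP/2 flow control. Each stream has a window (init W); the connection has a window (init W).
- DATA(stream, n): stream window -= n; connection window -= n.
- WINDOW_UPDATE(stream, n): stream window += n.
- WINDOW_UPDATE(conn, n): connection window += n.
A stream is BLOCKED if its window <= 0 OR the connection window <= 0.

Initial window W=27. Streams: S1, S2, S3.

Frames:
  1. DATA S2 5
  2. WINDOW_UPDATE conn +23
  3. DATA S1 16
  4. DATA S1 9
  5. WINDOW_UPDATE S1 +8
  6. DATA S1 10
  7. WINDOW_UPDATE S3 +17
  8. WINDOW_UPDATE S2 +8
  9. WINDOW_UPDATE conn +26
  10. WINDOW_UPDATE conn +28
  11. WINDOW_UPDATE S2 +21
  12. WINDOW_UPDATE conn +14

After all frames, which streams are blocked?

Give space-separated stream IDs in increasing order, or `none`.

Answer: S1

Derivation:
Op 1: conn=22 S1=27 S2=22 S3=27 blocked=[]
Op 2: conn=45 S1=27 S2=22 S3=27 blocked=[]
Op 3: conn=29 S1=11 S2=22 S3=27 blocked=[]
Op 4: conn=20 S1=2 S2=22 S3=27 blocked=[]
Op 5: conn=20 S1=10 S2=22 S3=27 blocked=[]
Op 6: conn=10 S1=0 S2=22 S3=27 blocked=[1]
Op 7: conn=10 S1=0 S2=22 S3=44 blocked=[1]
Op 8: conn=10 S1=0 S2=30 S3=44 blocked=[1]
Op 9: conn=36 S1=0 S2=30 S3=44 blocked=[1]
Op 10: conn=64 S1=0 S2=30 S3=44 blocked=[1]
Op 11: conn=64 S1=0 S2=51 S3=44 blocked=[1]
Op 12: conn=78 S1=0 S2=51 S3=44 blocked=[1]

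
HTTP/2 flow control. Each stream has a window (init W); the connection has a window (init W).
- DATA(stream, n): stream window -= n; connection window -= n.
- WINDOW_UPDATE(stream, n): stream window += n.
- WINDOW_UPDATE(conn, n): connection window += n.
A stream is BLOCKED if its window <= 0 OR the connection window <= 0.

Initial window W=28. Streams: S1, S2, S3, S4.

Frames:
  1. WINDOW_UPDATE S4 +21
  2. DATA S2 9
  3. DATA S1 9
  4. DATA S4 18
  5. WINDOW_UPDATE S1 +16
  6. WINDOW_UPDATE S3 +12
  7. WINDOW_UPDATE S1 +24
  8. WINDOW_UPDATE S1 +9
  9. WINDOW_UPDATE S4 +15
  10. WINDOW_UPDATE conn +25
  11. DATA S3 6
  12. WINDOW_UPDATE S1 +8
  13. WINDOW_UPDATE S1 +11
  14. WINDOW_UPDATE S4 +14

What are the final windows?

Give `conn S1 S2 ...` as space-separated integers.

Op 1: conn=28 S1=28 S2=28 S3=28 S4=49 blocked=[]
Op 2: conn=19 S1=28 S2=19 S3=28 S4=49 blocked=[]
Op 3: conn=10 S1=19 S2=19 S3=28 S4=49 blocked=[]
Op 4: conn=-8 S1=19 S2=19 S3=28 S4=31 blocked=[1, 2, 3, 4]
Op 5: conn=-8 S1=35 S2=19 S3=28 S4=31 blocked=[1, 2, 3, 4]
Op 6: conn=-8 S1=35 S2=19 S3=40 S4=31 blocked=[1, 2, 3, 4]
Op 7: conn=-8 S1=59 S2=19 S3=40 S4=31 blocked=[1, 2, 3, 4]
Op 8: conn=-8 S1=68 S2=19 S3=40 S4=31 blocked=[1, 2, 3, 4]
Op 9: conn=-8 S1=68 S2=19 S3=40 S4=46 blocked=[1, 2, 3, 4]
Op 10: conn=17 S1=68 S2=19 S3=40 S4=46 blocked=[]
Op 11: conn=11 S1=68 S2=19 S3=34 S4=46 blocked=[]
Op 12: conn=11 S1=76 S2=19 S3=34 S4=46 blocked=[]
Op 13: conn=11 S1=87 S2=19 S3=34 S4=46 blocked=[]
Op 14: conn=11 S1=87 S2=19 S3=34 S4=60 blocked=[]

Answer: 11 87 19 34 60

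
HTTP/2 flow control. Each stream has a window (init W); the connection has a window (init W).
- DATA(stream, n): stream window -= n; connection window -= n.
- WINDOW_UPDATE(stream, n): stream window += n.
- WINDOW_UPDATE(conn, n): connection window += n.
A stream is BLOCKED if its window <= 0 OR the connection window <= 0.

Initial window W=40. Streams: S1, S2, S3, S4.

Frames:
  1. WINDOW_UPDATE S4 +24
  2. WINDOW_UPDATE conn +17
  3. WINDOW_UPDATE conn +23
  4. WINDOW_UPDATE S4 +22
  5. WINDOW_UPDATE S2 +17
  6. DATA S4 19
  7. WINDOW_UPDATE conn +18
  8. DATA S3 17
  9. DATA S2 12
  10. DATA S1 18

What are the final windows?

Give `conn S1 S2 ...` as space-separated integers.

Op 1: conn=40 S1=40 S2=40 S3=40 S4=64 blocked=[]
Op 2: conn=57 S1=40 S2=40 S3=40 S4=64 blocked=[]
Op 3: conn=80 S1=40 S2=40 S3=40 S4=64 blocked=[]
Op 4: conn=80 S1=40 S2=40 S3=40 S4=86 blocked=[]
Op 5: conn=80 S1=40 S2=57 S3=40 S4=86 blocked=[]
Op 6: conn=61 S1=40 S2=57 S3=40 S4=67 blocked=[]
Op 7: conn=79 S1=40 S2=57 S3=40 S4=67 blocked=[]
Op 8: conn=62 S1=40 S2=57 S3=23 S4=67 blocked=[]
Op 9: conn=50 S1=40 S2=45 S3=23 S4=67 blocked=[]
Op 10: conn=32 S1=22 S2=45 S3=23 S4=67 blocked=[]

Answer: 32 22 45 23 67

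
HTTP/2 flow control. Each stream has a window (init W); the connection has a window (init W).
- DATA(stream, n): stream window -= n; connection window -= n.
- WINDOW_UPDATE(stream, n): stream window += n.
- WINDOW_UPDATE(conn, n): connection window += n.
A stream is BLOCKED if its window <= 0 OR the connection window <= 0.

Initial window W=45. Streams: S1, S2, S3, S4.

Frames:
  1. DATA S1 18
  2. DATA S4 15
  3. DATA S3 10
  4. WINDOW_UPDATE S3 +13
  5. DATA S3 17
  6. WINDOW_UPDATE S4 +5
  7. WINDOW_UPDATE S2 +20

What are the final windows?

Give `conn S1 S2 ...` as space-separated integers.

Op 1: conn=27 S1=27 S2=45 S3=45 S4=45 blocked=[]
Op 2: conn=12 S1=27 S2=45 S3=45 S4=30 blocked=[]
Op 3: conn=2 S1=27 S2=45 S3=35 S4=30 blocked=[]
Op 4: conn=2 S1=27 S2=45 S3=48 S4=30 blocked=[]
Op 5: conn=-15 S1=27 S2=45 S3=31 S4=30 blocked=[1, 2, 3, 4]
Op 6: conn=-15 S1=27 S2=45 S3=31 S4=35 blocked=[1, 2, 3, 4]
Op 7: conn=-15 S1=27 S2=65 S3=31 S4=35 blocked=[1, 2, 3, 4]

Answer: -15 27 65 31 35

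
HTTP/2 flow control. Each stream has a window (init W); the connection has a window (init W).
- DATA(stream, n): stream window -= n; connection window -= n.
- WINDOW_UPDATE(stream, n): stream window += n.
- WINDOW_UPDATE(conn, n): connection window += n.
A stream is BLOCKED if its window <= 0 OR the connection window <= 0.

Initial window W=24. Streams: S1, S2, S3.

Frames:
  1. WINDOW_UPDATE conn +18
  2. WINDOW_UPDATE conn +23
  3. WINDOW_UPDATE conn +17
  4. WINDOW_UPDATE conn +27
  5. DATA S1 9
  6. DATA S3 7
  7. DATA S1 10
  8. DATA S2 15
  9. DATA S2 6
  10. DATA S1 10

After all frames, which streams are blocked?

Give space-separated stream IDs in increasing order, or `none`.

Answer: S1

Derivation:
Op 1: conn=42 S1=24 S2=24 S3=24 blocked=[]
Op 2: conn=65 S1=24 S2=24 S3=24 blocked=[]
Op 3: conn=82 S1=24 S2=24 S3=24 blocked=[]
Op 4: conn=109 S1=24 S2=24 S3=24 blocked=[]
Op 5: conn=100 S1=15 S2=24 S3=24 blocked=[]
Op 6: conn=93 S1=15 S2=24 S3=17 blocked=[]
Op 7: conn=83 S1=5 S2=24 S3=17 blocked=[]
Op 8: conn=68 S1=5 S2=9 S3=17 blocked=[]
Op 9: conn=62 S1=5 S2=3 S3=17 blocked=[]
Op 10: conn=52 S1=-5 S2=3 S3=17 blocked=[1]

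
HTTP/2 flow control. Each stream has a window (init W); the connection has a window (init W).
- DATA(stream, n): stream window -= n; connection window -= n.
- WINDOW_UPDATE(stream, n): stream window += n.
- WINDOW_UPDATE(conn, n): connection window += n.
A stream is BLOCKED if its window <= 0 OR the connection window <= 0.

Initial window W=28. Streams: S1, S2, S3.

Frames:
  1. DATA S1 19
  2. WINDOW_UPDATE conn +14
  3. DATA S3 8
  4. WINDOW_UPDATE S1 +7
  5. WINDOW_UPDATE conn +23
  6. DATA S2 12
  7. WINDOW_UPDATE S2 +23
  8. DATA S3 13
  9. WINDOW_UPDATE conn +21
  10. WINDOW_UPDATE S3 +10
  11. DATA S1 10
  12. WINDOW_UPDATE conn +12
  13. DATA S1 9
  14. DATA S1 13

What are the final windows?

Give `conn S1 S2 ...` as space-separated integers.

Op 1: conn=9 S1=9 S2=28 S3=28 blocked=[]
Op 2: conn=23 S1=9 S2=28 S3=28 blocked=[]
Op 3: conn=15 S1=9 S2=28 S3=20 blocked=[]
Op 4: conn=15 S1=16 S2=28 S3=20 blocked=[]
Op 5: conn=38 S1=16 S2=28 S3=20 blocked=[]
Op 6: conn=26 S1=16 S2=16 S3=20 blocked=[]
Op 7: conn=26 S1=16 S2=39 S3=20 blocked=[]
Op 8: conn=13 S1=16 S2=39 S3=7 blocked=[]
Op 9: conn=34 S1=16 S2=39 S3=7 blocked=[]
Op 10: conn=34 S1=16 S2=39 S3=17 blocked=[]
Op 11: conn=24 S1=6 S2=39 S3=17 blocked=[]
Op 12: conn=36 S1=6 S2=39 S3=17 blocked=[]
Op 13: conn=27 S1=-3 S2=39 S3=17 blocked=[1]
Op 14: conn=14 S1=-16 S2=39 S3=17 blocked=[1]

Answer: 14 -16 39 17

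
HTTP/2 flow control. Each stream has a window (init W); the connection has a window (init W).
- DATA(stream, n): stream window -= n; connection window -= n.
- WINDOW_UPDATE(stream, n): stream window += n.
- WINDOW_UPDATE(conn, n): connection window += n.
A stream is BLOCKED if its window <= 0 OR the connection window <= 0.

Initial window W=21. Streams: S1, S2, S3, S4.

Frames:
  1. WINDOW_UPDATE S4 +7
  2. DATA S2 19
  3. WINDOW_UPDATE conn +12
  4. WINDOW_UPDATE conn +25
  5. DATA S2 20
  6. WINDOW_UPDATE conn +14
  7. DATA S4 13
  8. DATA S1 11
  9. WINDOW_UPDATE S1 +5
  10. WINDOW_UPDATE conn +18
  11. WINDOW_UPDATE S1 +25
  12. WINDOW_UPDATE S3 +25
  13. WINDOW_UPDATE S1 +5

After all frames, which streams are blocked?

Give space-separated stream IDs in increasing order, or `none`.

Answer: S2

Derivation:
Op 1: conn=21 S1=21 S2=21 S3=21 S4=28 blocked=[]
Op 2: conn=2 S1=21 S2=2 S3=21 S4=28 blocked=[]
Op 3: conn=14 S1=21 S2=2 S3=21 S4=28 blocked=[]
Op 4: conn=39 S1=21 S2=2 S3=21 S4=28 blocked=[]
Op 5: conn=19 S1=21 S2=-18 S3=21 S4=28 blocked=[2]
Op 6: conn=33 S1=21 S2=-18 S3=21 S4=28 blocked=[2]
Op 7: conn=20 S1=21 S2=-18 S3=21 S4=15 blocked=[2]
Op 8: conn=9 S1=10 S2=-18 S3=21 S4=15 blocked=[2]
Op 9: conn=9 S1=15 S2=-18 S3=21 S4=15 blocked=[2]
Op 10: conn=27 S1=15 S2=-18 S3=21 S4=15 blocked=[2]
Op 11: conn=27 S1=40 S2=-18 S3=21 S4=15 blocked=[2]
Op 12: conn=27 S1=40 S2=-18 S3=46 S4=15 blocked=[2]
Op 13: conn=27 S1=45 S2=-18 S3=46 S4=15 blocked=[2]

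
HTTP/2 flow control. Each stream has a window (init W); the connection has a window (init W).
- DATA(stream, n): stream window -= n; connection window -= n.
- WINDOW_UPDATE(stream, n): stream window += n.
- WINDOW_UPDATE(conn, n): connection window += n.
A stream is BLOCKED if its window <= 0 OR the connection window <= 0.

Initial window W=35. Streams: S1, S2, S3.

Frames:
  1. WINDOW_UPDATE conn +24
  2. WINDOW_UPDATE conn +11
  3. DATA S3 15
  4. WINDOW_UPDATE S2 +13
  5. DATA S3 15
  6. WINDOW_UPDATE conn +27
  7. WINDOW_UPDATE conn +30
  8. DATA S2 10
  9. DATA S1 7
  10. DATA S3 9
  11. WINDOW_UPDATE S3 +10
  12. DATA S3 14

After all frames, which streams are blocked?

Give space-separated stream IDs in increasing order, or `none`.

Answer: S3

Derivation:
Op 1: conn=59 S1=35 S2=35 S3=35 blocked=[]
Op 2: conn=70 S1=35 S2=35 S3=35 blocked=[]
Op 3: conn=55 S1=35 S2=35 S3=20 blocked=[]
Op 4: conn=55 S1=35 S2=48 S3=20 blocked=[]
Op 5: conn=40 S1=35 S2=48 S3=5 blocked=[]
Op 6: conn=67 S1=35 S2=48 S3=5 blocked=[]
Op 7: conn=97 S1=35 S2=48 S3=5 blocked=[]
Op 8: conn=87 S1=35 S2=38 S3=5 blocked=[]
Op 9: conn=80 S1=28 S2=38 S3=5 blocked=[]
Op 10: conn=71 S1=28 S2=38 S3=-4 blocked=[3]
Op 11: conn=71 S1=28 S2=38 S3=6 blocked=[]
Op 12: conn=57 S1=28 S2=38 S3=-8 blocked=[3]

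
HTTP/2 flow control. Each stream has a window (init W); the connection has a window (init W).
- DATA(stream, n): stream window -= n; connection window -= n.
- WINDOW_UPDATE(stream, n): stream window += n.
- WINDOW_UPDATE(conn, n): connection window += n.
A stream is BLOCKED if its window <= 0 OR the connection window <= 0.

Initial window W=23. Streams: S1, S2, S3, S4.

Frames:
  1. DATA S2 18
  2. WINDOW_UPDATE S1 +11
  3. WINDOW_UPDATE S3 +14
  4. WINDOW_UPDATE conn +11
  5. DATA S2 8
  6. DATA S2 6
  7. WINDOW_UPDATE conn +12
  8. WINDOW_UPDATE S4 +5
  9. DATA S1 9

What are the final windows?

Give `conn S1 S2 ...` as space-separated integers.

Op 1: conn=5 S1=23 S2=5 S3=23 S4=23 blocked=[]
Op 2: conn=5 S1=34 S2=5 S3=23 S4=23 blocked=[]
Op 3: conn=5 S1=34 S2=5 S3=37 S4=23 blocked=[]
Op 4: conn=16 S1=34 S2=5 S3=37 S4=23 blocked=[]
Op 5: conn=8 S1=34 S2=-3 S3=37 S4=23 blocked=[2]
Op 6: conn=2 S1=34 S2=-9 S3=37 S4=23 blocked=[2]
Op 7: conn=14 S1=34 S2=-9 S3=37 S4=23 blocked=[2]
Op 8: conn=14 S1=34 S2=-9 S3=37 S4=28 blocked=[2]
Op 9: conn=5 S1=25 S2=-9 S3=37 S4=28 blocked=[2]

Answer: 5 25 -9 37 28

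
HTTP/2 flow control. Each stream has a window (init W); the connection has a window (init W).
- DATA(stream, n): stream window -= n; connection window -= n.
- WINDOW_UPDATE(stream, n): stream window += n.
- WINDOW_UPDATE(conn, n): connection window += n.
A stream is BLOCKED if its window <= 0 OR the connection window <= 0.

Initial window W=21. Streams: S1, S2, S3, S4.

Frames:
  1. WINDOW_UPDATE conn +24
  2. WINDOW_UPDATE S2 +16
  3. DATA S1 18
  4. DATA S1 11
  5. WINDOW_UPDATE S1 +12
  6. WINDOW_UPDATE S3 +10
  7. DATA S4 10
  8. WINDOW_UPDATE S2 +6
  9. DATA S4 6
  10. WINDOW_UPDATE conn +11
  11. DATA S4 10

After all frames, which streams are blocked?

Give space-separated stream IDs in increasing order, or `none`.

Op 1: conn=45 S1=21 S2=21 S3=21 S4=21 blocked=[]
Op 2: conn=45 S1=21 S2=37 S3=21 S4=21 blocked=[]
Op 3: conn=27 S1=3 S2=37 S3=21 S4=21 blocked=[]
Op 4: conn=16 S1=-8 S2=37 S3=21 S4=21 blocked=[1]
Op 5: conn=16 S1=4 S2=37 S3=21 S4=21 blocked=[]
Op 6: conn=16 S1=4 S2=37 S3=31 S4=21 blocked=[]
Op 7: conn=6 S1=4 S2=37 S3=31 S4=11 blocked=[]
Op 8: conn=6 S1=4 S2=43 S3=31 S4=11 blocked=[]
Op 9: conn=0 S1=4 S2=43 S3=31 S4=5 blocked=[1, 2, 3, 4]
Op 10: conn=11 S1=4 S2=43 S3=31 S4=5 blocked=[]
Op 11: conn=1 S1=4 S2=43 S3=31 S4=-5 blocked=[4]

Answer: S4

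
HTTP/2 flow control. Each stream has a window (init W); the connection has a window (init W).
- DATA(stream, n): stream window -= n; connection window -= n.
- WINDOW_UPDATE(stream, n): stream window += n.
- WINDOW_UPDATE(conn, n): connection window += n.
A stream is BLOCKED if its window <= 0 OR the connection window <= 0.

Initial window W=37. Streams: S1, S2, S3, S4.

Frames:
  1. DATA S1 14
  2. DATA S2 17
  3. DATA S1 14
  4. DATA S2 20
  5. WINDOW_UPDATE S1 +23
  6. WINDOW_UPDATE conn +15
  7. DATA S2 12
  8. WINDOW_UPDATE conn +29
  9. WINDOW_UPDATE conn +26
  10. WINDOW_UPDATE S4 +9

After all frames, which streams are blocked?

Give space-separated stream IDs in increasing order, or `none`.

Op 1: conn=23 S1=23 S2=37 S3=37 S4=37 blocked=[]
Op 2: conn=6 S1=23 S2=20 S3=37 S4=37 blocked=[]
Op 3: conn=-8 S1=9 S2=20 S3=37 S4=37 blocked=[1, 2, 3, 4]
Op 4: conn=-28 S1=9 S2=0 S3=37 S4=37 blocked=[1, 2, 3, 4]
Op 5: conn=-28 S1=32 S2=0 S3=37 S4=37 blocked=[1, 2, 3, 4]
Op 6: conn=-13 S1=32 S2=0 S3=37 S4=37 blocked=[1, 2, 3, 4]
Op 7: conn=-25 S1=32 S2=-12 S3=37 S4=37 blocked=[1, 2, 3, 4]
Op 8: conn=4 S1=32 S2=-12 S3=37 S4=37 blocked=[2]
Op 9: conn=30 S1=32 S2=-12 S3=37 S4=37 blocked=[2]
Op 10: conn=30 S1=32 S2=-12 S3=37 S4=46 blocked=[2]

Answer: S2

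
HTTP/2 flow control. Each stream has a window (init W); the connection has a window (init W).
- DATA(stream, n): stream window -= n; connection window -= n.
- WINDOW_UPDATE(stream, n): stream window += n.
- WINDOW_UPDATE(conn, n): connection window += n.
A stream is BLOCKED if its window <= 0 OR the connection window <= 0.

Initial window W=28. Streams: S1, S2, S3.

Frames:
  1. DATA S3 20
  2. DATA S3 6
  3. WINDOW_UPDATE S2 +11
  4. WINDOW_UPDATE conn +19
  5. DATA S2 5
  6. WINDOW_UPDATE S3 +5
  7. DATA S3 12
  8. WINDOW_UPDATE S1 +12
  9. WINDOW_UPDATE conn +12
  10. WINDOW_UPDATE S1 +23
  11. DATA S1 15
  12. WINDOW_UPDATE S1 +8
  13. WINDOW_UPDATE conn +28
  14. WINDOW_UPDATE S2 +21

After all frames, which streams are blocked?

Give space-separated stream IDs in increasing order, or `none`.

Answer: S3

Derivation:
Op 1: conn=8 S1=28 S2=28 S3=8 blocked=[]
Op 2: conn=2 S1=28 S2=28 S3=2 blocked=[]
Op 3: conn=2 S1=28 S2=39 S3=2 blocked=[]
Op 4: conn=21 S1=28 S2=39 S3=2 blocked=[]
Op 5: conn=16 S1=28 S2=34 S3=2 blocked=[]
Op 6: conn=16 S1=28 S2=34 S3=7 blocked=[]
Op 7: conn=4 S1=28 S2=34 S3=-5 blocked=[3]
Op 8: conn=4 S1=40 S2=34 S3=-5 blocked=[3]
Op 9: conn=16 S1=40 S2=34 S3=-5 blocked=[3]
Op 10: conn=16 S1=63 S2=34 S3=-5 blocked=[3]
Op 11: conn=1 S1=48 S2=34 S3=-5 blocked=[3]
Op 12: conn=1 S1=56 S2=34 S3=-5 blocked=[3]
Op 13: conn=29 S1=56 S2=34 S3=-5 blocked=[3]
Op 14: conn=29 S1=56 S2=55 S3=-5 blocked=[3]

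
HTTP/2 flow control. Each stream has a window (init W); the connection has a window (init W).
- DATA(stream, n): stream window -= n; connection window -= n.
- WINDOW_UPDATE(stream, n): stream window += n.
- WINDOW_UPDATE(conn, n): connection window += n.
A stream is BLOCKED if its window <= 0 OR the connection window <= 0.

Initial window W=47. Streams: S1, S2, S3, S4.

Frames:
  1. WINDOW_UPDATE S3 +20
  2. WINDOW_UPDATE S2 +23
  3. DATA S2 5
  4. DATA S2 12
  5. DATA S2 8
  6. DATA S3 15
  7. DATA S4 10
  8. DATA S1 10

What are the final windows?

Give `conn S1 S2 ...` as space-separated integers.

Op 1: conn=47 S1=47 S2=47 S3=67 S4=47 blocked=[]
Op 2: conn=47 S1=47 S2=70 S3=67 S4=47 blocked=[]
Op 3: conn=42 S1=47 S2=65 S3=67 S4=47 blocked=[]
Op 4: conn=30 S1=47 S2=53 S3=67 S4=47 blocked=[]
Op 5: conn=22 S1=47 S2=45 S3=67 S4=47 blocked=[]
Op 6: conn=7 S1=47 S2=45 S3=52 S4=47 blocked=[]
Op 7: conn=-3 S1=47 S2=45 S3=52 S4=37 blocked=[1, 2, 3, 4]
Op 8: conn=-13 S1=37 S2=45 S3=52 S4=37 blocked=[1, 2, 3, 4]

Answer: -13 37 45 52 37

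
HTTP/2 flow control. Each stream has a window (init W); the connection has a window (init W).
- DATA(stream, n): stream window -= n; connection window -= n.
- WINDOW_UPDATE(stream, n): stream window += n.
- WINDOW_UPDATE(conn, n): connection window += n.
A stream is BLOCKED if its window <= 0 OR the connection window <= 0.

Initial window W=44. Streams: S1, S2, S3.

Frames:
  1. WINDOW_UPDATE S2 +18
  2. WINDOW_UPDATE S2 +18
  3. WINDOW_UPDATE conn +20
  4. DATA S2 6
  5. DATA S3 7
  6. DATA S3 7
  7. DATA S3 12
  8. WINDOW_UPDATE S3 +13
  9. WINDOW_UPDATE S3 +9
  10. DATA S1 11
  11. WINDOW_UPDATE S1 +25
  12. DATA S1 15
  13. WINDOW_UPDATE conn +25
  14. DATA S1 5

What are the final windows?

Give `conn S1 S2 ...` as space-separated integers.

Op 1: conn=44 S1=44 S2=62 S3=44 blocked=[]
Op 2: conn=44 S1=44 S2=80 S3=44 blocked=[]
Op 3: conn=64 S1=44 S2=80 S3=44 blocked=[]
Op 4: conn=58 S1=44 S2=74 S3=44 blocked=[]
Op 5: conn=51 S1=44 S2=74 S3=37 blocked=[]
Op 6: conn=44 S1=44 S2=74 S3=30 blocked=[]
Op 7: conn=32 S1=44 S2=74 S3=18 blocked=[]
Op 8: conn=32 S1=44 S2=74 S3=31 blocked=[]
Op 9: conn=32 S1=44 S2=74 S3=40 blocked=[]
Op 10: conn=21 S1=33 S2=74 S3=40 blocked=[]
Op 11: conn=21 S1=58 S2=74 S3=40 blocked=[]
Op 12: conn=6 S1=43 S2=74 S3=40 blocked=[]
Op 13: conn=31 S1=43 S2=74 S3=40 blocked=[]
Op 14: conn=26 S1=38 S2=74 S3=40 blocked=[]

Answer: 26 38 74 40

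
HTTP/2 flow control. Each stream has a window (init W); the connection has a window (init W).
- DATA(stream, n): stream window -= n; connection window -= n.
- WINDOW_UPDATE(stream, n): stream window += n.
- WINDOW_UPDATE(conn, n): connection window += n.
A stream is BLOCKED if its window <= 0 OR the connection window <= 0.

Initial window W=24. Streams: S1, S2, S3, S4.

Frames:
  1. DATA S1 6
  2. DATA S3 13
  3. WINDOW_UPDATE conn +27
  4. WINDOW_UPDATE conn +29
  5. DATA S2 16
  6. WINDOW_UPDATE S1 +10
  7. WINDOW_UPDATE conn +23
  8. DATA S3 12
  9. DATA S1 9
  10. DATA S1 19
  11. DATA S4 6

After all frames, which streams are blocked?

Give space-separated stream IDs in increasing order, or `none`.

Op 1: conn=18 S1=18 S2=24 S3=24 S4=24 blocked=[]
Op 2: conn=5 S1=18 S2=24 S3=11 S4=24 blocked=[]
Op 3: conn=32 S1=18 S2=24 S3=11 S4=24 blocked=[]
Op 4: conn=61 S1=18 S2=24 S3=11 S4=24 blocked=[]
Op 5: conn=45 S1=18 S2=8 S3=11 S4=24 blocked=[]
Op 6: conn=45 S1=28 S2=8 S3=11 S4=24 blocked=[]
Op 7: conn=68 S1=28 S2=8 S3=11 S4=24 blocked=[]
Op 8: conn=56 S1=28 S2=8 S3=-1 S4=24 blocked=[3]
Op 9: conn=47 S1=19 S2=8 S3=-1 S4=24 blocked=[3]
Op 10: conn=28 S1=0 S2=8 S3=-1 S4=24 blocked=[1, 3]
Op 11: conn=22 S1=0 S2=8 S3=-1 S4=18 blocked=[1, 3]

Answer: S1 S3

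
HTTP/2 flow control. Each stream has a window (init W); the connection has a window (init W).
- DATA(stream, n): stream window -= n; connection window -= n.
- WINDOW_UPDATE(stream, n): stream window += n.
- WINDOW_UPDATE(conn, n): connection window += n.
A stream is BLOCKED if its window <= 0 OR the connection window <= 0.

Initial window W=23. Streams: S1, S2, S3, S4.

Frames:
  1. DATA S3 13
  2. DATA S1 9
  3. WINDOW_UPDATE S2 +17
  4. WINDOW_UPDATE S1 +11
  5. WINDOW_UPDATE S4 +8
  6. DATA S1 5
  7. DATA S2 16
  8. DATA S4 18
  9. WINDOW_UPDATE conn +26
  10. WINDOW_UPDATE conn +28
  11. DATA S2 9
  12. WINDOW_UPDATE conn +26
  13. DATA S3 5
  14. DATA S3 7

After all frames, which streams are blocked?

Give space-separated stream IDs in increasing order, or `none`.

Answer: S3

Derivation:
Op 1: conn=10 S1=23 S2=23 S3=10 S4=23 blocked=[]
Op 2: conn=1 S1=14 S2=23 S3=10 S4=23 blocked=[]
Op 3: conn=1 S1=14 S2=40 S3=10 S4=23 blocked=[]
Op 4: conn=1 S1=25 S2=40 S3=10 S4=23 blocked=[]
Op 5: conn=1 S1=25 S2=40 S3=10 S4=31 blocked=[]
Op 6: conn=-4 S1=20 S2=40 S3=10 S4=31 blocked=[1, 2, 3, 4]
Op 7: conn=-20 S1=20 S2=24 S3=10 S4=31 blocked=[1, 2, 3, 4]
Op 8: conn=-38 S1=20 S2=24 S3=10 S4=13 blocked=[1, 2, 3, 4]
Op 9: conn=-12 S1=20 S2=24 S3=10 S4=13 blocked=[1, 2, 3, 4]
Op 10: conn=16 S1=20 S2=24 S3=10 S4=13 blocked=[]
Op 11: conn=7 S1=20 S2=15 S3=10 S4=13 blocked=[]
Op 12: conn=33 S1=20 S2=15 S3=10 S4=13 blocked=[]
Op 13: conn=28 S1=20 S2=15 S3=5 S4=13 blocked=[]
Op 14: conn=21 S1=20 S2=15 S3=-2 S4=13 blocked=[3]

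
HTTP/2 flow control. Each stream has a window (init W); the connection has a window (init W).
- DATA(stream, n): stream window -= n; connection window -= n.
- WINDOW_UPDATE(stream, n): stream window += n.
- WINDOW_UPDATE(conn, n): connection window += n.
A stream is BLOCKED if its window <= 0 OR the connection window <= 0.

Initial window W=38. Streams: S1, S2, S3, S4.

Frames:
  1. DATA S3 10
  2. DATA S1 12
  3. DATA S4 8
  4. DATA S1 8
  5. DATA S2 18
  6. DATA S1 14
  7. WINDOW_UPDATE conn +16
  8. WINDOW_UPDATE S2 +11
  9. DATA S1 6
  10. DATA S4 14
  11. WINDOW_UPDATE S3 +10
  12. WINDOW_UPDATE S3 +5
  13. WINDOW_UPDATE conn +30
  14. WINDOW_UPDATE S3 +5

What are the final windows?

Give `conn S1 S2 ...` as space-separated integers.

Op 1: conn=28 S1=38 S2=38 S3=28 S4=38 blocked=[]
Op 2: conn=16 S1=26 S2=38 S3=28 S4=38 blocked=[]
Op 3: conn=8 S1=26 S2=38 S3=28 S4=30 blocked=[]
Op 4: conn=0 S1=18 S2=38 S3=28 S4=30 blocked=[1, 2, 3, 4]
Op 5: conn=-18 S1=18 S2=20 S3=28 S4=30 blocked=[1, 2, 3, 4]
Op 6: conn=-32 S1=4 S2=20 S3=28 S4=30 blocked=[1, 2, 3, 4]
Op 7: conn=-16 S1=4 S2=20 S3=28 S4=30 blocked=[1, 2, 3, 4]
Op 8: conn=-16 S1=4 S2=31 S3=28 S4=30 blocked=[1, 2, 3, 4]
Op 9: conn=-22 S1=-2 S2=31 S3=28 S4=30 blocked=[1, 2, 3, 4]
Op 10: conn=-36 S1=-2 S2=31 S3=28 S4=16 blocked=[1, 2, 3, 4]
Op 11: conn=-36 S1=-2 S2=31 S3=38 S4=16 blocked=[1, 2, 3, 4]
Op 12: conn=-36 S1=-2 S2=31 S3=43 S4=16 blocked=[1, 2, 3, 4]
Op 13: conn=-6 S1=-2 S2=31 S3=43 S4=16 blocked=[1, 2, 3, 4]
Op 14: conn=-6 S1=-2 S2=31 S3=48 S4=16 blocked=[1, 2, 3, 4]

Answer: -6 -2 31 48 16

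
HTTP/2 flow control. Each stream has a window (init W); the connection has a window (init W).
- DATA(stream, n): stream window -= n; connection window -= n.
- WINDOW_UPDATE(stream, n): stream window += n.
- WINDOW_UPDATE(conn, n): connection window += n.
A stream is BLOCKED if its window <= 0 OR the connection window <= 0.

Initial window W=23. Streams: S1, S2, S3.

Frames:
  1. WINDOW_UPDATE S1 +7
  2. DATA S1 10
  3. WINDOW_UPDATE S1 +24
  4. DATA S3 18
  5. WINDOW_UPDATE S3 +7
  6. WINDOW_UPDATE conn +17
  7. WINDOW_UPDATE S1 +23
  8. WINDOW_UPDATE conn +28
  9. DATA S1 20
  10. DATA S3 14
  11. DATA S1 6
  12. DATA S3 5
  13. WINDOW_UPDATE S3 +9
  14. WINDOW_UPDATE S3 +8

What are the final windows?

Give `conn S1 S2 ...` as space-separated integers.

Answer: -5 41 23 10

Derivation:
Op 1: conn=23 S1=30 S2=23 S3=23 blocked=[]
Op 2: conn=13 S1=20 S2=23 S3=23 blocked=[]
Op 3: conn=13 S1=44 S2=23 S3=23 blocked=[]
Op 4: conn=-5 S1=44 S2=23 S3=5 blocked=[1, 2, 3]
Op 5: conn=-5 S1=44 S2=23 S3=12 blocked=[1, 2, 3]
Op 6: conn=12 S1=44 S2=23 S3=12 blocked=[]
Op 7: conn=12 S1=67 S2=23 S3=12 blocked=[]
Op 8: conn=40 S1=67 S2=23 S3=12 blocked=[]
Op 9: conn=20 S1=47 S2=23 S3=12 blocked=[]
Op 10: conn=6 S1=47 S2=23 S3=-2 blocked=[3]
Op 11: conn=0 S1=41 S2=23 S3=-2 blocked=[1, 2, 3]
Op 12: conn=-5 S1=41 S2=23 S3=-7 blocked=[1, 2, 3]
Op 13: conn=-5 S1=41 S2=23 S3=2 blocked=[1, 2, 3]
Op 14: conn=-5 S1=41 S2=23 S3=10 blocked=[1, 2, 3]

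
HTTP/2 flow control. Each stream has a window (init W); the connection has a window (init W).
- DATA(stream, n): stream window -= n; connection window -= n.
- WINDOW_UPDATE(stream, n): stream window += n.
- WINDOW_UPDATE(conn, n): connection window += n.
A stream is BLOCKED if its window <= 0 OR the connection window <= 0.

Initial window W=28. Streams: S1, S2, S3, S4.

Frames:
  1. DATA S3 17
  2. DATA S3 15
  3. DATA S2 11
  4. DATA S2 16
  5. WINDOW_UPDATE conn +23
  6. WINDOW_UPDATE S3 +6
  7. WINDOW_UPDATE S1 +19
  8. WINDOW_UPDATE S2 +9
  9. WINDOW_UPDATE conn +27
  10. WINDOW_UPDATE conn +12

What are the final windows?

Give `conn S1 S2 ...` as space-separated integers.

Op 1: conn=11 S1=28 S2=28 S3=11 S4=28 blocked=[]
Op 2: conn=-4 S1=28 S2=28 S3=-4 S4=28 blocked=[1, 2, 3, 4]
Op 3: conn=-15 S1=28 S2=17 S3=-4 S4=28 blocked=[1, 2, 3, 4]
Op 4: conn=-31 S1=28 S2=1 S3=-4 S4=28 blocked=[1, 2, 3, 4]
Op 5: conn=-8 S1=28 S2=1 S3=-4 S4=28 blocked=[1, 2, 3, 4]
Op 6: conn=-8 S1=28 S2=1 S3=2 S4=28 blocked=[1, 2, 3, 4]
Op 7: conn=-8 S1=47 S2=1 S3=2 S4=28 blocked=[1, 2, 3, 4]
Op 8: conn=-8 S1=47 S2=10 S3=2 S4=28 blocked=[1, 2, 3, 4]
Op 9: conn=19 S1=47 S2=10 S3=2 S4=28 blocked=[]
Op 10: conn=31 S1=47 S2=10 S3=2 S4=28 blocked=[]

Answer: 31 47 10 2 28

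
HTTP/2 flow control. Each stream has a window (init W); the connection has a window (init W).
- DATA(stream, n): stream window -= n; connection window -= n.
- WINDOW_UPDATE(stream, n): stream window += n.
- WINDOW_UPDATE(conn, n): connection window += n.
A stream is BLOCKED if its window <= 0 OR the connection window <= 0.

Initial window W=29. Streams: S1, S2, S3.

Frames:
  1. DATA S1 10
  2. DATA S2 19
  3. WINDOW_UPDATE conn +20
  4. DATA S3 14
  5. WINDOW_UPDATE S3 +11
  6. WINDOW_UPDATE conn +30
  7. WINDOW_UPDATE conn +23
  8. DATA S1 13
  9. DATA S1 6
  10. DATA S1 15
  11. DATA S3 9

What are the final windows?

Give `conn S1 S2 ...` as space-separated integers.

Op 1: conn=19 S1=19 S2=29 S3=29 blocked=[]
Op 2: conn=0 S1=19 S2=10 S3=29 blocked=[1, 2, 3]
Op 3: conn=20 S1=19 S2=10 S3=29 blocked=[]
Op 4: conn=6 S1=19 S2=10 S3=15 blocked=[]
Op 5: conn=6 S1=19 S2=10 S3=26 blocked=[]
Op 6: conn=36 S1=19 S2=10 S3=26 blocked=[]
Op 7: conn=59 S1=19 S2=10 S3=26 blocked=[]
Op 8: conn=46 S1=6 S2=10 S3=26 blocked=[]
Op 9: conn=40 S1=0 S2=10 S3=26 blocked=[1]
Op 10: conn=25 S1=-15 S2=10 S3=26 blocked=[1]
Op 11: conn=16 S1=-15 S2=10 S3=17 blocked=[1]

Answer: 16 -15 10 17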